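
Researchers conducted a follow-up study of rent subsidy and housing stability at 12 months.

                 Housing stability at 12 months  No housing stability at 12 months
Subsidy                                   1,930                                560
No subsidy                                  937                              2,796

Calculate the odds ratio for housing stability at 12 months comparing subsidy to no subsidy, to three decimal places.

10.284

Cells: a = 1930, b = 560, c = 937, d = 2796.
OR = (a·d)/(b·c) = (1930 × 2796) / (560 × 937) = 5396280 / 524720 = 10.28411
The odds of housing stability at 12 months are about 10.28 times as high in the subsidy group.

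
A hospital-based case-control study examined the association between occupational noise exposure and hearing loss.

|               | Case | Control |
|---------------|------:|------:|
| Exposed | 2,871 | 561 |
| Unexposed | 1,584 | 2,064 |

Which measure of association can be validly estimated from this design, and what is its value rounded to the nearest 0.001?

Cells: a = 2871, b = 561, c = 1584, d = 2064.
This is a hospital-based case-control study: participants were sampled on outcome status, so risks in the source population cannot be estimated directly — relative risk is not valid here. The odds ratio is the appropriate measure.
OR = (a·d)/(b·c) = (2871 × 2064) / (561 × 1584) = 5925744 / 888624 = 6.66845

6.668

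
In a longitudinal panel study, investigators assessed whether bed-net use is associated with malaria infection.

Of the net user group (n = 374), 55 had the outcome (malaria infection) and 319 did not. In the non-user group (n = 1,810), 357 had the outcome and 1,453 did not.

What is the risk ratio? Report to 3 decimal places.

From the description: a = 55, b = 319, c = 357, d = 1453.
Risk in exposed = 55/374 = 0.14706; risk in unexposed = 357/1810 = 0.19724.
RR = 0.14706 / 0.19724 = 0.74559
The risk is 25% lower among the exposed than among the unexposed.

0.746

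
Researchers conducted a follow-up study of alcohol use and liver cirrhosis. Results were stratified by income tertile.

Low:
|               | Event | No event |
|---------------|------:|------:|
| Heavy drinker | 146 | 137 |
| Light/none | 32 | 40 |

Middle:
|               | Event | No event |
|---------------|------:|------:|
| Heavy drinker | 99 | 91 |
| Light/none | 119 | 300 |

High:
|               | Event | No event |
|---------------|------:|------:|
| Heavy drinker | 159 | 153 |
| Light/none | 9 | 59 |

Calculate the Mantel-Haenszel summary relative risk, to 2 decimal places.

RR_MH = Σ(aᵢ·n₀ᵢ/nᵢ) / Σ(cᵢ·n₁ᵢ/nᵢ), with n₁ᵢ = aᵢ+bᵢ (exposed), n₀ᵢ = cᵢ+dᵢ (unexposed), nᵢ = n₁ᵢ+n₀ᵢ.
Stratum 1 (Low): n₁ = 283, n₀ = 72, n = 355; a·n₀/n = 146·72/355 = 29.6113; c·n₁/n = 32·283/355 = 25.5099
Stratum 2 (Middle): n₁ = 190, n₀ = 419, n = 609; a·n₀/n = 99·419/609 = 68.1133; c·n₁/n = 119·190/609 = 37.1264
Stratum 3 (High): n₁ = 312, n₀ = 68, n = 380; a·n₀/n = 159·68/380 = 28.4526; c·n₁/n = 9·312/380 = 7.3895
RR_MH = (29.6113 + 68.1133 + 28.4526) / (25.5099 + 37.1264 + 7.3895) = 126.1772 / 70.0258 = 1.80187

1.80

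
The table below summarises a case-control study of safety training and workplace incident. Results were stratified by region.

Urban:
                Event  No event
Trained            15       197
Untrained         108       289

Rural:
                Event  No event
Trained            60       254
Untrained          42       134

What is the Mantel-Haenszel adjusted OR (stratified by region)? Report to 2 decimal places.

OR_MH = Σ(aᵢdᵢ/nᵢ) / Σ(bᵢcᵢ/nᵢ), where nᵢ is the stratum total.
Stratum 1 (Urban): n = 609; a·d/n = 15·289/609 = 7.1182; b·c/n = 197·108/609 = 34.9360
Stratum 2 (Rural): n = 490; a·d/n = 60·134/490 = 16.4082; b·c/n = 254·42/490 = 21.7714
OR_MH = (7.1182 + 16.4082) / (34.9360 + 21.7714) = 23.5264 / 56.7074 = 0.41487

0.41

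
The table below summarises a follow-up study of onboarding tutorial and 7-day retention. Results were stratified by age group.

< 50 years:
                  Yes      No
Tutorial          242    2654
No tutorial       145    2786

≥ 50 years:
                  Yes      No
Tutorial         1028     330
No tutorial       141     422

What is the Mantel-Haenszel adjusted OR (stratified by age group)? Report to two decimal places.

OR_MH = Σ(aᵢdᵢ/nᵢ) / Σ(bᵢcᵢ/nᵢ), where nᵢ is the stratum total.
Stratum 1 (< 50 years): n = 5827; a·d/n = 242·2786/5827 = 115.7048; b·c/n = 2654·145/5827 = 66.0426
Stratum 2 (≥ 50 years): n = 1921; a·d/n = 1028·422/1921 = 225.8282; b·c/n = 330·141/1921 = 24.2218
OR_MH = (115.7048 + 225.8282) / (66.0426 + 24.2218) = 341.5330 / 90.2643 = 3.78370

3.78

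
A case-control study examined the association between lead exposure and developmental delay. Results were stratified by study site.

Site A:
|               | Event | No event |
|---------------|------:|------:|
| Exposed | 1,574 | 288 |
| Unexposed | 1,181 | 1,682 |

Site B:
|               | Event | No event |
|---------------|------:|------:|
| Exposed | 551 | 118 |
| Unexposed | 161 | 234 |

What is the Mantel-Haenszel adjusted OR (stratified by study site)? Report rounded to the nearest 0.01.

OR_MH = Σ(aᵢdᵢ/nᵢ) / Σ(bᵢcᵢ/nᵢ), where nᵢ is the stratum total.
Stratum 1 (Site A): n = 4725; a·d/n = 1574·1682/4725 = 560.3107; b·c/n = 288·1181/4725 = 71.9848
Stratum 2 (Site B): n = 1064; a·d/n = 551·234/1064 = 121.1786; b·c/n = 118·161/1064 = 17.8553
OR_MH = (560.3107 + 121.1786) / (71.9848 + 17.8553) = 681.4893 / 89.8400 = 7.58559

7.59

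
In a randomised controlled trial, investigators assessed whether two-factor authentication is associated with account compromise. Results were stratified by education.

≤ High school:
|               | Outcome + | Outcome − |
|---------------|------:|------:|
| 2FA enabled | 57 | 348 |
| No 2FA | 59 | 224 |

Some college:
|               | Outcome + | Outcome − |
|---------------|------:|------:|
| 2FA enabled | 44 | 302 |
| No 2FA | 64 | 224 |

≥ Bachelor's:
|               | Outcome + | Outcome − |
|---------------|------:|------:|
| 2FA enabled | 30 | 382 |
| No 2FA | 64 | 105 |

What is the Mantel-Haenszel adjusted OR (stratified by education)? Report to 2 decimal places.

0.39

OR_MH = Σ(aᵢdᵢ/nᵢ) / Σ(bᵢcᵢ/nᵢ), where nᵢ is the stratum total.
Stratum 1 (≤ High school): n = 688; a·d/n = 57·224/688 = 18.5581; b·c/n = 348·59/688 = 29.8430
Stratum 2 (Some college): n = 634; a·d/n = 44·224/634 = 15.5457; b·c/n = 302·64/634 = 30.4858
Stratum 3 (≥ Bachelor's): n = 581; a·d/n = 30·105/581 = 5.4217; b·c/n = 382·64/581 = 42.0792
OR_MH = (18.5581 + 15.5457 + 5.4217) / (29.8430 + 30.4858 + 42.0792) = 39.5256 / 102.4080 = 0.38596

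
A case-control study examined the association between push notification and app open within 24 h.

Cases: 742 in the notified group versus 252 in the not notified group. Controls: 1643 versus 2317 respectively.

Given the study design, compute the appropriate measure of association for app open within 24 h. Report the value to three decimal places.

From the description: a = 742, b = 1643, c = 252, d = 2317.
This is a case-control study: participants were sampled on outcome status, so risks in the source population cannot be estimated directly — relative risk is not valid here. The odds ratio is the appropriate measure.
OR = (a·d)/(b·c) = (742 × 2317) / (1643 × 252) = 1719214 / 414036 = 4.15233

4.152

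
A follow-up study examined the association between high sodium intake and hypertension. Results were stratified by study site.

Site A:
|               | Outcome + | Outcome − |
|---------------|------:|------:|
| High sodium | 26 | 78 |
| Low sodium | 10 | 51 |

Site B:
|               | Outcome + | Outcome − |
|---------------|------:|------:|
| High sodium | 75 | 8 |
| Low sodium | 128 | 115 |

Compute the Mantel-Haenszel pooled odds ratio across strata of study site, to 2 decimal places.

4.38

OR_MH = Σ(aᵢdᵢ/nᵢ) / Σ(bᵢcᵢ/nᵢ), where nᵢ is the stratum total.
Stratum 1 (Site A): n = 165; a·d/n = 26·51/165 = 8.0364; b·c/n = 78·10/165 = 4.7273
Stratum 2 (Site B): n = 326; a·d/n = 75·115/326 = 26.4571; b·c/n = 8·128/326 = 3.1411
OR_MH = (8.0364 + 26.4571) / (4.7273 + 3.1411) = 34.4934 / 7.8684 = 4.38380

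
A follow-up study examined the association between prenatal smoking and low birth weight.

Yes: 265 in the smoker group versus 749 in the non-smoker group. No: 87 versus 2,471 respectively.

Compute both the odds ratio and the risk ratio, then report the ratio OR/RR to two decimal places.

3.10

From the description: a = 265, b = 87, c = 749, d = 2471.
OR = (265·2471)/(87·749) = 654815/65163 = 10.04888
Risk in exposed = 265/352 = 0.75284; risk in unexposed = 749/3220 = 0.23261; RR = 3.23651
OR/RR = 10.04888 / 3.23651 = 3.10485
The outcome is not rare, so the OR lies further from 1 than the RR.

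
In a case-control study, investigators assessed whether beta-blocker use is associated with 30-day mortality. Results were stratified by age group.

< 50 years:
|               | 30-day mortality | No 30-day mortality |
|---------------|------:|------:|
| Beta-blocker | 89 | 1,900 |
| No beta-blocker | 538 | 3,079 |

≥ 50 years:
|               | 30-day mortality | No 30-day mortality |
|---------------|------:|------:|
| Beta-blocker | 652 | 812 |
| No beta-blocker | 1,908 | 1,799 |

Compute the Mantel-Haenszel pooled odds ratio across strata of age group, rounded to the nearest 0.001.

0.572

OR_MH = Σ(aᵢdᵢ/nᵢ) / Σ(bᵢcᵢ/nᵢ), where nᵢ is the stratum total.
Stratum 1 (< 50 years): n = 5606; a·d/n = 89·3079/5606 = 48.8817; b·c/n = 1900·538/5606 = 182.3403
Stratum 2 (≥ 50 years): n = 5171; a·d/n = 652·1799/5171 = 226.8319; b·c/n = 812·1908/5171 = 299.6125
OR_MH = (48.8817 + 226.8319) / (182.3403 + 299.6125) = 275.7137 / 481.9528 = 0.57208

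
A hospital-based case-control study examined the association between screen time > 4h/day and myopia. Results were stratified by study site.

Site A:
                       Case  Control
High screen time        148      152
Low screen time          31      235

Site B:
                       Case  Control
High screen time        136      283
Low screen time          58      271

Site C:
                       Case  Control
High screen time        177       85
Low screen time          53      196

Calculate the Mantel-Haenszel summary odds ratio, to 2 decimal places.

OR_MH = Σ(aᵢdᵢ/nᵢ) / Σ(bᵢcᵢ/nᵢ), where nᵢ is the stratum total.
Stratum 1 (Site A): n = 566; a·d/n = 148·235/566 = 61.4488; b·c/n = 152·31/566 = 8.3251
Stratum 2 (Site B): n = 748; a·d/n = 136·271/748 = 49.2727; b·c/n = 283·58/748 = 21.9439
Stratum 3 (Site C): n = 511; a·d/n = 177·196/511 = 67.8904; b·c/n = 85·53/511 = 8.8160
OR_MH = (61.4488 + 49.2727 + 67.8904) / (8.3251 + 21.9439 + 8.8160) = 178.6119 / 39.0850 = 4.56983

4.57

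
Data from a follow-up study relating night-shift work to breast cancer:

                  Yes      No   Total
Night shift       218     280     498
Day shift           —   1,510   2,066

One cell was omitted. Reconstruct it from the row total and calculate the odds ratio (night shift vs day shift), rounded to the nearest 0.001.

2.114

The missing cell is in the unexposed row: 2066 − 1510 = 556.
So a = 218, b = 280, c = 556, d = 1510.
OR = (a·d)/(b·c) = (218 × 1510) / (280 × 556) = 329180 / 155680 = 2.11447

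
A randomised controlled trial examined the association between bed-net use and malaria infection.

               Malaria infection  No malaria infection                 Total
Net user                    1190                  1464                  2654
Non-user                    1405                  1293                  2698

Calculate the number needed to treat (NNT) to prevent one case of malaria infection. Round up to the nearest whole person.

Risk in treated group = 1190/2654 = 0.44838; risk in control = 1405/2698 = 0.52076.
Absolute risk reduction = 0.52076 − 0.44838 = 0.07238
NNT = 1 / ARR = 1 / 0.07238 = 13.817 → round up → 14

14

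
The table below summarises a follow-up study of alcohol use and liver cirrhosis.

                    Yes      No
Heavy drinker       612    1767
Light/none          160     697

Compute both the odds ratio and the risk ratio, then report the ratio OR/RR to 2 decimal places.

Cells: a = 612, b = 1767, c = 160, d = 697.
OR = (612·697)/(1767·160) = 426564/282720 = 1.50879
Risk in exposed = 612/2379 = 0.25725; risk in unexposed = 160/857 = 0.18670; RR = 1.37790
OR/RR = 1.50879 / 1.37790 = 1.09499
The outcome is not rare, so the OR lies further from 1 than the RR.

1.09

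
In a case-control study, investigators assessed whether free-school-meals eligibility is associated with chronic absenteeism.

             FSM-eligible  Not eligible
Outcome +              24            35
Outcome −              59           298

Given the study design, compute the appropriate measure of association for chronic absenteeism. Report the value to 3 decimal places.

3.463

Reading the table with exposure as columns: a = 24 (FSM-eligible, case), b = 59 (FSM-eligible, non-case), c = 35 (Not eligible, case), d = 298.
This is a case-control study: participants were sampled on outcome status, so risks in the source population cannot be estimated directly — relative risk is not valid here. The odds ratio is the appropriate measure.
OR = (a·d)/(b·c) = (24 × 298) / (59 × 35) = 7152 / 2065 = 3.46344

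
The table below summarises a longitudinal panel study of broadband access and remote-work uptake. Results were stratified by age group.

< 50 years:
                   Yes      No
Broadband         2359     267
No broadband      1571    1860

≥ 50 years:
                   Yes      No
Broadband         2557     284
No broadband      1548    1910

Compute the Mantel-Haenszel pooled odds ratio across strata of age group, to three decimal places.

10.786

OR_MH = Σ(aᵢdᵢ/nᵢ) / Σ(bᵢcᵢ/nᵢ), where nᵢ is the stratum total.
Stratum 1 (< 50 years): n = 6057; a·d/n = 2359·1860/6057 = 724.4081; b·c/n = 267·1571/6057 = 69.2516
Stratum 2 (≥ 50 years): n = 6299; a·d/n = 2557·1910/6299 = 775.3405; b·c/n = 284·1548/6299 = 69.7939
OR_MH = (724.4081 + 775.3405) / (69.2516 + 69.7939) = 1499.7487 / 139.0455 = 10.78602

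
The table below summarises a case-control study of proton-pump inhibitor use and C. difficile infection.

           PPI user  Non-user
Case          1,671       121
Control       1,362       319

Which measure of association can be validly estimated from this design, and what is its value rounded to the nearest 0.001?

3.234

Reading the table with exposure as columns: a = 1671 (PPI user, case), b = 1362 (PPI user, non-case), c = 121 (Non-user, case), d = 319.
This is a case-control study: participants were sampled on outcome status, so risks in the source population cannot be estimated directly — relative risk is not valid here. The odds ratio is the appropriate measure.
OR = (a·d)/(b·c) = (1671 × 319) / (1362 × 121) = 533049 / 164802 = 3.23448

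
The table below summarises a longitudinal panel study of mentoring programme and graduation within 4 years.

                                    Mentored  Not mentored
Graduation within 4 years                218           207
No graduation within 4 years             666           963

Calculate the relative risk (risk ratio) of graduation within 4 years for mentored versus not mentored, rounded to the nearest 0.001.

Reading the table with exposure as columns: a = 218 (Mentored, case), b = 666 (Mentored, non-case), c = 207 (Not mentored, case), d = 963.
Risk in exposed = 218/884 = 0.24661; risk in unexposed = 207/1170 = 0.17692.
RR = 0.24661 / 0.17692 = 1.39386
The risk among the exposed is 1.39 times that among the unexposed.

1.394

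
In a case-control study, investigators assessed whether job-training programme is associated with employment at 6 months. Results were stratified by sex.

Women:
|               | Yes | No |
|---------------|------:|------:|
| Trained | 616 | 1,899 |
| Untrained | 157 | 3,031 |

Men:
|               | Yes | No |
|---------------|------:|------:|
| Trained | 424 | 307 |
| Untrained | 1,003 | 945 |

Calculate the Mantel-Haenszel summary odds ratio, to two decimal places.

OR_MH = Σ(aᵢdᵢ/nᵢ) / Σ(bᵢcᵢ/nᵢ), where nᵢ is the stratum total.
Stratum 1 (Women): n = 5703; a·d/n = 616·3031/5703 = 327.3884; b·c/n = 1899·157/5703 = 52.2783
Stratum 2 (Men): n = 2679; a·d/n = 424·945/2679 = 149.5633; b·c/n = 307·1003/2679 = 114.9388
OR_MH = (327.3884 + 149.5633) / (52.2783 + 114.9388) = 476.9517 / 167.2171 = 2.85229

2.85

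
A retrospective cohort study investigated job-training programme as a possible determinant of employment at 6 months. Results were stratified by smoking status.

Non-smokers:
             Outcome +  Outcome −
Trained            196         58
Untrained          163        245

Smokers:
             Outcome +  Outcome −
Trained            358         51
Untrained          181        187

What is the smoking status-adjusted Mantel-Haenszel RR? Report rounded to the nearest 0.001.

RR_MH = Σ(aᵢ·n₀ᵢ/nᵢ) / Σ(cᵢ·n₁ᵢ/nᵢ), with n₁ᵢ = aᵢ+bᵢ (exposed), n₀ᵢ = cᵢ+dᵢ (unexposed), nᵢ = n₁ᵢ+n₀ᵢ.
Stratum 1 (Non-smokers): n₁ = 254, n₀ = 408, n = 662; a·n₀/n = 196·408/662 = 120.7976; c·n₁/n = 163·254/662 = 62.5408
Stratum 2 (Smokers): n₁ = 409, n₀ = 368, n = 777; a·n₀/n = 358·368/777 = 169.5547; c·n₁/n = 181·409/777 = 95.2754
RR_MH = (120.7976 + 169.5547) / (62.5408 + 95.2754) = 290.3523 / 157.8162 = 1.83981

1.840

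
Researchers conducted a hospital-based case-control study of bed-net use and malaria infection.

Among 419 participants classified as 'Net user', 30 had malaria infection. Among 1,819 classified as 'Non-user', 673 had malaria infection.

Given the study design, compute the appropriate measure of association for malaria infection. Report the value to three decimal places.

0.131

From the description: a = 30, b = 389, c = 673, d = 1146.
This is a hospital-based case-control study: participants were sampled on outcome status, so risks in the source population cannot be estimated directly — relative risk is not valid here. The odds ratio is the appropriate measure.
OR = (a·d)/(b·c) = (30 × 1146) / (389 × 673) = 34380 / 261797 = 0.13132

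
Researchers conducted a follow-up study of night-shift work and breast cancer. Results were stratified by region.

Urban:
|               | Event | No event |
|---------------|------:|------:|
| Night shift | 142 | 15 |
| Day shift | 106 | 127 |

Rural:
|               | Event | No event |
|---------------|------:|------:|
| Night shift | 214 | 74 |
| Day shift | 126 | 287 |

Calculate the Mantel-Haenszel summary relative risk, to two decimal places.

2.23

RR_MH = Σ(aᵢ·n₀ᵢ/nᵢ) / Σ(cᵢ·n₁ᵢ/nᵢ), with n₁ᵢ = aᵢ+bᵢ (exposed), n₀ᵢ = cᵢ+dᵢ (unexposed), nᵢ = n₁ᵢ+n₀ᵢ.
Stratum 1 (Urban): n₁ = 157, n₀ = 233, n = 390; a·n₀/n = 142·233/390 = 84.8359; c·n₁/n = 106·157/390 = 42.6718
Stratum 2 (Rural): n₁ = 288, n₀ = 413, n = 701; a·n₀/n = 214·413/701 = 126.0799; c·n₁/n = 126·288/701 = 51.7660
RR_MH = (84.8359 + 126.0799) / (42.6718 + 51.7660) = 210.9158 / 94.4378 = 2.23338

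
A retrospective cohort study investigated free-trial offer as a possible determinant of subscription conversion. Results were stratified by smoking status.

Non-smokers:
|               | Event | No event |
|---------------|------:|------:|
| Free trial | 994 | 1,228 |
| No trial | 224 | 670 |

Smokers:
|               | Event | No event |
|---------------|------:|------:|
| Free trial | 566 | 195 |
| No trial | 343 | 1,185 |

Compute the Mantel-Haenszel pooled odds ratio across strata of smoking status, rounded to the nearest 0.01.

4.31

OR_MH = Σ(aᵢdᵢ/nᵢ) / Σ(bᵢcᵢ/nᵢ), where nᵢ is the stratum total.
Stratum 1 (Non-smokers): n = 3116; a·d/n = 994·670/3116 = 213.7291; b·c/n = 1228·224/3116 = 88.2773
Stratum 2 (Smokers): n = 2289; a·d/n = 566·1185/2289 = 293.0144; b·c/n = 195·343/2289 = 29.2202
OR_MH = (213.7291 + 293.0144) / (88.2773 + 29.2202) = 506.7436 / 117.4975 = 4.31280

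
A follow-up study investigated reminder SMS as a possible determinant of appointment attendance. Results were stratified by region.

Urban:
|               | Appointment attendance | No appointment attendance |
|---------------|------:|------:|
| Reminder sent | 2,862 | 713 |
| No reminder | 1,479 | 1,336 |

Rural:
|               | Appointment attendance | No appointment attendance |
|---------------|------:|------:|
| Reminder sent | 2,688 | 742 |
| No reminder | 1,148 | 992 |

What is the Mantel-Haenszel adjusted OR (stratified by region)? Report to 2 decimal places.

3.39

OR_MH = Σ(aᵢdᵢ/nᵢ) / Σ(bᵢcᵢ/nᵢ), where nᵢ is the stratum total.
Stratum 1 (Urban): n = 6390; a·d/n = 2862·1336/6390 = 598.3775; b·c/n = 713·1479/6390 = 165.0277
Stratum 2 (Rural): n = 5570; a·d/n = 2688·992/5570 = 478.7246; b·c/n = 742·1148/5570 = 152.9293
OR_MH = (598.3775 + 478.7246) / (165.0277 + 152.9293) = 1077.1021 / 317.9570 = 3.38757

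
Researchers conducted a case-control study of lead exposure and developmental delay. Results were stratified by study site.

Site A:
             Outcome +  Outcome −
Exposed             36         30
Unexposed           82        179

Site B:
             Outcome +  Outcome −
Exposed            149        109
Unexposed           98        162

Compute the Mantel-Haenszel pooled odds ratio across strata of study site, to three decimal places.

2.356

OR_MH = Σ(aᵢdᵢ/nᵢ) / Σ(bᵢcᵢ/nᵢ), where nᵢ is the stratum total.
Stratum 1 (Site A): n = 327; a·d/n = 36·179/327 = 19.7064; b·c/n = 30·82/327 = 7.5229
Stratum 2 (Site B): n = 518; a·d/n = 149·162/518 = 46.5985; b·c/n = 109·98/518 = 20.6216
OR_MH = (19.7064 + 46.5985) / (7.5229 + 20.6216) = 66.3049 / 28.1446 = 2.35587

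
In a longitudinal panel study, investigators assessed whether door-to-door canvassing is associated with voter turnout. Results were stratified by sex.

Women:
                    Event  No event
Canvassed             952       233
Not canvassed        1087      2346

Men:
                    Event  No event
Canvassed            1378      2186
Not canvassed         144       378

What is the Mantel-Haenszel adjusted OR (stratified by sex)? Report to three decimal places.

4.634

OR_MH = Σ(aᵢdᵢ/nᵢ) / Σ(bᵢcᵢ/nᵢ), where nᵢ is the stratum total.
Stratum 1 (Women): n = 4618; a·d/n = 952·2346/4618 = 483.6275; b·c/n = 233·1087/4618 = 54.8443
Stratum 2 (Men): n = 4086; a·d/n = 1378·378/4086 = 127.4802; b·c/n = 2186·144/4086 = 77.0396
OR_MH = (483.6275 + 127.4802) / (54.8443 + 77.0396) = 611.1077 / 131.8840 = 4.63368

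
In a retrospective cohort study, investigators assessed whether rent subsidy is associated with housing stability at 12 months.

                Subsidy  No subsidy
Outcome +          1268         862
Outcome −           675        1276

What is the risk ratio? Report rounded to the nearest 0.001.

1.619

Reading the table with exposure as columns: a = 1268 (Subsidy, case), b = 675 (Subsidy, non-case), c = 862 (No subsidy, case), d = 1276.
Risk in exposed = 1268/1943 = 0.65260; risk in unexposed = 862/2138 = 0.40318.
RR = 0.65260 / 0.40318 = 1.61863
The risk among the exposed is 1.62 times that among the unexposed.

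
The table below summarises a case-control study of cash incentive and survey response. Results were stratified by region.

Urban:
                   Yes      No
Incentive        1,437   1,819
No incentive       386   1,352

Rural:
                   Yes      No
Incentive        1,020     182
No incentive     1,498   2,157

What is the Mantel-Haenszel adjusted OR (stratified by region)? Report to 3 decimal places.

OR_MH = Σ(aᵢdᵢ/nᵢ) / Σ(bᵢcᵢ/nᵢ), where nᵢ is the stratum total.
Stratum 1 (Urban): n = 4994; a·d/n = 1437·1352/4994 = 389.0316; b·c/n = 1819·386/4994 = 140.5955
Stratum 2 (Rural): n = 4857; a·d/n = 1020·2157/4857 = 452.9833; b·c/n = 182·1498/4857 = 56.1326
OR_MH = (389.0316 + 452.9833) / (140.5955 + 56.1326) = 842.0150 / 196.7281 = 4.28009

4.280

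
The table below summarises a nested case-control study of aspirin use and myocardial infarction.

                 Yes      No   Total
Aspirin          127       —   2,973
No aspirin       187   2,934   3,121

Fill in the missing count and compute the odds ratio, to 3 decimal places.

0.700

The missing cell is in the exposed row: 2973 − 127 = 2846.
So a = 127, b = 2846, c = 187, d = 2934.
OR = (a·d)/(b·c) = (127 × 2934) / (2846 × 187) = 372618 / 532202 = 0.70014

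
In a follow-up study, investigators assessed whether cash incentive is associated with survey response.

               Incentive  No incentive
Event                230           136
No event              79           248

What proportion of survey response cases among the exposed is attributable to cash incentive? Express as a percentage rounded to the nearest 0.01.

52.42

Reading the table with exposure as columns: a = 230 (Incentive, case), b = 79 (Incentive, non-case), c = 136 (No incentive, case), d = 248.
Risk in exposed = 230/309 = 0.74434; risk in unexposed = 136/384 = 0.35417.
RR = 0.74434/0.35417 = 2.10166
AR% = (RR − 1)/RR × 100 = (2.10166 − 1)/2.10166 × 100 = 52.4185%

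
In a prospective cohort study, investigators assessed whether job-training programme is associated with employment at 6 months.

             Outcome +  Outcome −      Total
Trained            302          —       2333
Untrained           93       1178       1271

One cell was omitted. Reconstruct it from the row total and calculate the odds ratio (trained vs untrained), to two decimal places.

The missing cell is in the exposed row: 2333 − 302 = 2031.
So a = 302, b = 2031, c = 93, d = 1178.
OR = (a·d)/(b·c) = (302 × 1178) / (2031 × 93) = 355756 / 188883 = 1.88347

1.88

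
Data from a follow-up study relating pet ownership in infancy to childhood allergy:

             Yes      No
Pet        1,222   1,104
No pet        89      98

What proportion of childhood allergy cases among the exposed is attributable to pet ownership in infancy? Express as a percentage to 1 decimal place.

Cells: a = 1222, b = 1104, c = 89, d = 98.
Risk in exposed = 1222/2326 = 0.52537; risk in unexposed = 89/187 = 0.47594.
RR = 0.52537/0.47594 = 1.10386
AR% = (RR − 1)/RR × 100 = (1.10386 − 1)/1.10386 × 100 = 9.4086%

9.4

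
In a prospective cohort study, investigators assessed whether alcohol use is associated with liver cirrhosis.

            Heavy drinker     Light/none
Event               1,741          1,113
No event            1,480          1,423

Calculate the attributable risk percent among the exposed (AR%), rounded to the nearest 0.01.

18.80

Reading the table with exposure as columns: a = 1741 (Heavy drinker, case), b = 1480 (Heavy drinker, non-case), c = 1113 (Light/none, case), d = 1423.
Risk in exposed = 1741/3221 = 0.54052; risk in unexposed = 1113/2536 = 0.43888.
RR = 0.54052/0.43888 = 1.23158
AR% = (RR − 1)/RR × 100 = (1.23158 − 1)/1.23158 × 100 = 18.8034%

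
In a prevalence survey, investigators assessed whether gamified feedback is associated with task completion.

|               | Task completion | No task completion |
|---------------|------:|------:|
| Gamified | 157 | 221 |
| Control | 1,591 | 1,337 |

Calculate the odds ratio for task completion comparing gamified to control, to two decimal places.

0.60

Cells: a = 157, b = 221, c = 1591, d = 1337.
OR = (a·d)/(b·c) = (157 × 1337) / (221 × 1591) = 209909 / 351611 = 0.59699
Exposure is associated with lower odds of task completion (OR = 0.60 < 1).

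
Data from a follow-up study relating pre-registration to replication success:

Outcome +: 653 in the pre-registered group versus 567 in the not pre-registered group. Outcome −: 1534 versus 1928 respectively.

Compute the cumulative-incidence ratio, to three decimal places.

From the description: a = 653, b = 1534, c = 567, d = 1928.
Risk in exposed = 653/2187 = 0.29858; risk in unexposed = 567/2495 = 0.22725.
RR = 0.29858 / 0.22725 = 1.31387
The risk among the exposed is 1.31 times that among the unexposed.

1.314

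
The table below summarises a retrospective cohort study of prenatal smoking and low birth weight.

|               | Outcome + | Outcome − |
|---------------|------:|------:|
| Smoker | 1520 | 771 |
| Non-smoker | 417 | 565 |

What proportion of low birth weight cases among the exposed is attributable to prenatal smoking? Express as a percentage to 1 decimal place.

36.0

Cells: a = 1520, b = 771, c = 417, d = 565.
Risk in exposed = 1520/2291 = 0.66347; risk in unexposed = 417/982 = 0.42464.
RR = 0.66347/0.42464 = 1.56241
AR% = (RR − 1)/RR × 100 = (1.56241 − 1)/1.56241 × 100 = 35.9962%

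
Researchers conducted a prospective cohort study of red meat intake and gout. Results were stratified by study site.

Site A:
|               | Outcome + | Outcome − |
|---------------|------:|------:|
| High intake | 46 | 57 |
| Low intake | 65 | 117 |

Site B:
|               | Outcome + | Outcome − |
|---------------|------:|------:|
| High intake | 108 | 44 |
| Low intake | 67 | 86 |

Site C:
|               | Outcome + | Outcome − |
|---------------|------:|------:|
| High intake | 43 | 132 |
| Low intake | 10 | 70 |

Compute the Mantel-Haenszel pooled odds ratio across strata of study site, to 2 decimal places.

OR_MH = Σ(aᵢdᵢ/nᵢ) / Σ(bᵢcᵢ/nᵢ), where nᵢ is the stratum total.
Stratum 1 (Site A): n = 285; a·d/n = 46·117/285 = 18.8842; b·c/n = 57·65/285 = 13.0000
Stratum 2 (Site B): n = 305; a·d/n = 108·86/305 = 30.4525; b·c/n = 44·67/305 = 9.6656
Stratum 3 (Site C): n = 255; a·d/n = 43·70/255 = 11.8039; b·c/n = 132·10/255 = 5.1765
OR_MH = (18.8842 + 30.4525 + 11.8039) / (13.0000 + 9.6656 + 5.1765) = 61.1406 / 27.8420 = 2.19598

2.20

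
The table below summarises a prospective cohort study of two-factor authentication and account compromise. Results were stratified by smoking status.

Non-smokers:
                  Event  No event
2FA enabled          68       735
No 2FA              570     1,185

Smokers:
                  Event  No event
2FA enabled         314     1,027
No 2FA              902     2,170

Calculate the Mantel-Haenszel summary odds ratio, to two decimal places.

OR_MH = Σ(aᵢdᵢ/nᵢ) / Σ(bᵢcᵢ/nᵢ), where nᵢ is the stratum total.
Stratum 1 (Non-smokers): n = 2558; a·d/n = 68·1185/2558 = 31.5012; b·c/n = 735·570/2558 = 163.7803
Stratum 2 (Smokers): n = 4413; a·d/n = 314·2170/4413 = 154.4029; b·c/n = 1027·902/4413 = 209.9148
OR_MH = (31.5012 + 154.4029) / (163.7803 + 209.9148) = 185.9041 / 373.6951 = 0.49748

0.50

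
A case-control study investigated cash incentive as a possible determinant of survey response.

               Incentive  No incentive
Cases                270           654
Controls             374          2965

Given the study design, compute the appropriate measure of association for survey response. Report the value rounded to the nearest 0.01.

3.27

Reading the table with exposure as columns: a = 270 (Incentive, case), b = 374 (Incentive, non-case), c = 654 (No incentive, case), d = 2965.
This is a case-control study: participants were sampled on outcome status, so risks in the source population cannot be estimated directly — relative risk is not valid here. The odds ratio is the appropriate measure.
OR = (a·d)/(b·c) = (270 × 2965) / (374 × 654) = 800550 / 244596 = 3.27295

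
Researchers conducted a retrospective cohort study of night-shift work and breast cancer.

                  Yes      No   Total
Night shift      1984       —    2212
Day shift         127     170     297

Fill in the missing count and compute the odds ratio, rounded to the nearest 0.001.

11.648

The missing cell is in the exposed row: 2212 − 1984 = 228.
So a = 1984, b = 228, c = 127, d = 170.
OR = (a·d)/(b·c) = (1984 × 170) / (228 × 127) = 337280 / 28956 = 11.64802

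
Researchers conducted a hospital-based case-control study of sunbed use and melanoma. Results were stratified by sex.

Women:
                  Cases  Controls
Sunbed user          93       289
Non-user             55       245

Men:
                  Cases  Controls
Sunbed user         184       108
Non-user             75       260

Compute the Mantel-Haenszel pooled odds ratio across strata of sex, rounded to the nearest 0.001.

3.029

OR_MH = Σ(aᵢdᵢ/nᵢ) / Σ(bᵢcᵢ/nᵢ), where nᵢ is the stratum total.
Stratum 1 (Women): n = 682; a·d/n = 93·245/682 = 33.4091; b·c/n = 289·55/682 = 23.3065
Stratum 2 (Men): n = 627; a·d/n = 184·260/627 = 76.2998; b·c/n = 108·75/627 = 12.9187
OR_MH = (33.4091 + 76.2998) / (23.3065 + 12.9187) = 109.7089 / 36.2251 = 3.02853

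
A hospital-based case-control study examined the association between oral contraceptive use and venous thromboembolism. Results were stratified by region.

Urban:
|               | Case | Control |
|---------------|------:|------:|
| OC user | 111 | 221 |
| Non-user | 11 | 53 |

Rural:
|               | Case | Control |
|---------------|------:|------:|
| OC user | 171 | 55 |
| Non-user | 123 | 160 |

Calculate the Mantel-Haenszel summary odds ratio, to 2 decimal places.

OR_MH = Σ(aᵢdᵢ/nᵢ) / Σ(bᵢcᵢ/nᵢ), where nᵢ is the stratum total.
Stratum 1 (Urban): n = 396; a·d/n = 111·53/396 = 14.8561; b·c/n = 221·11/396 = 6.1389
Stratum 2 (Rural): n = 509; a·d/n = 171·160/509 = 53.7525; b·c/n = 55·123/509 = 13.2908
OR_MH = (14.8561 + 53.7525) / (6.1389 + 13.2908) = 68.6085 / 19.4297 = 3.53112

3.53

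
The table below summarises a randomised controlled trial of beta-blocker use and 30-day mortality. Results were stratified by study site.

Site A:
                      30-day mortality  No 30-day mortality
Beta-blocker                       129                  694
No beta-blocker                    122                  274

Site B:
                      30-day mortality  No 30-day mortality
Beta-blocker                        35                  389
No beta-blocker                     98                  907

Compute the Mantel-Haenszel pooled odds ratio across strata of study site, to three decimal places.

0.533

OR_MH = Σ(aᵢdᵢ/nᵢ) / Σ(bᵢcᵢ/nᵢ), where nᵢ is the stratum total.
Stratum 1 (Site A): n = 1219; a·d/n = 129·274/1219 = 28.9959; b·c/n = 694·122/1219 = 69.4569
Stratum 2 (Site B): n = 1429; a·d/n = 35·907/1429 = 22.2148; b·c/n = 389·98/1429 = 26.6774
OR_MH = (28.9959 + 22.2148) / (69.4569 + 26.6774) = 51.2107 / 96.1343 = 0.53270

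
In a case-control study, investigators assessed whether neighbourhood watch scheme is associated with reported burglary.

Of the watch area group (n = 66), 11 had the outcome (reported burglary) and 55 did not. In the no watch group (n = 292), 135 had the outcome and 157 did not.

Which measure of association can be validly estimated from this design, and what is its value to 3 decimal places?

From the description: a = 11, b = 55, c = 135, d = 157.
This is a case-control study: participants were sampled on outcome status, so risks in the source population cannot be estimated directly — relative risk is not valid here. The odds ratio is the appropriate measure.
OR = (a·d)/(b·c) = (11 × 157) / (55 × 135) = 1727 / 7425 = 0.23259

0.233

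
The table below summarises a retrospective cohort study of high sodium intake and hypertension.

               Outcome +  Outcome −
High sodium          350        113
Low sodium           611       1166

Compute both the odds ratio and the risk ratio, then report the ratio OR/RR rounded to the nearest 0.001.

Cells: a = 350, b = 113, c = 611, d = 1166.
OR = (350·1166)/(113·611) = 408100/69043 = 5.91081
Risk in exposed = 350/463 = 0.75594; risk in unexposed = 611/1777 = 0.34384; RR = 2.19853
OR/RR = 5.91081 / 2.19853 = 2.68852
The outcome is not rare, so the OR lies further from 1 than the RR.

2.689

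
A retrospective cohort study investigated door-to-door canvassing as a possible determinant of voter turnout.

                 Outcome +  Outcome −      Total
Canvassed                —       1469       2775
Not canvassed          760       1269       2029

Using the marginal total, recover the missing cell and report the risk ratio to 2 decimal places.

The missing cell is in the exposed row: 2775 − 1469 = 1306.
So a = 1306, b = 1469, c = 760, d = 1269.
RR = [a/(a+b)] / [c/(c+d)] = (1306/2775) / (760/2029) = 0.47063/0.37457 = 1.25646

1.26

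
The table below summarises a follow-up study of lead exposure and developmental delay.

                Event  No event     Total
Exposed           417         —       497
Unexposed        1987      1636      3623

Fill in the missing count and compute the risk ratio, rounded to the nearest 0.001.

1.530

The missing cell is in the exposed row: 497 − 417 = 80.
So a = 417, b = 80, c = 1987, d = 1636.
RR = [a/(a+b)] / [c/(c+d)] = (417/497) / (1987/3623) = 0.83903/0.54844 = 1.52985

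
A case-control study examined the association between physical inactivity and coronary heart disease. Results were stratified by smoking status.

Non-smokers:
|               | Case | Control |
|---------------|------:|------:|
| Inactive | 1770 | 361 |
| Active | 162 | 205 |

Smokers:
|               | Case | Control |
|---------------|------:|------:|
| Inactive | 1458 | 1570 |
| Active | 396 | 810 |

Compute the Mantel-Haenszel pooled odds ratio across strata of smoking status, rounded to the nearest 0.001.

OR_MH = Σ(aᵢdᵢ/nᵢ) / Σ(bᵢcᵢ/nᵢ), where nᵢ is the stratum total.
Stratum 1 (Non-smokers): n = 2498; a·d/n = 1770·205/2498 = 145.2562; b·c/n = 361·162/2498 = 23.4115
Stratum 2 (Smokers): n = 4234; a·d/n = 1458·810/4234 = 278.9277; b·c/n = 1570·396/4234 = 146.8399
OR_MH = (145.2562 + 278.9277) / (23.4115 + 146.8399) = 424.1839 / 170.2514 = 2.49152

2.492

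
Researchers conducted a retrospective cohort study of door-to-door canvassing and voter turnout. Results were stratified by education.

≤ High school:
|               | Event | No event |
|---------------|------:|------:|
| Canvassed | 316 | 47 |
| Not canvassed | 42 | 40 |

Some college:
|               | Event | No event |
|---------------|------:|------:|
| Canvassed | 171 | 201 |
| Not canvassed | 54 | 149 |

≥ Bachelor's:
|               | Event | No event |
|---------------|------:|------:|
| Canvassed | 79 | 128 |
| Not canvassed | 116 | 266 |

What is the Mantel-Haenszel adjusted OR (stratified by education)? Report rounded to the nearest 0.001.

2.234

OR_MH = Σ(aᵢdᵢ/nᵢ) / Σ(bᵢcᵢ/nᵢ), where nᵢ is the stratum total.
Stratum 1 (≤ High school): n = 445; a·d/n = 316·40/445 = 28.4045; b·c/n = 47·42/445 = 4.4360
Stratum 2 (Some college): n = 575; a·d/n = 171·149/575 = 44.3113; b·c/n = 201·54/575 = 18.8765
Stratum 3 (≥ Bachelor's): n = 589; a·d/n = 79·266/589 = 35.6774; b·c/n = 128·116/589 = 25.2088
OR_MH = (28.4045 + 44.3113 + 35.6774) / (4.4360 + 18.8765 + 25.2088) = 108.3932 / 48.5213 = 2.23393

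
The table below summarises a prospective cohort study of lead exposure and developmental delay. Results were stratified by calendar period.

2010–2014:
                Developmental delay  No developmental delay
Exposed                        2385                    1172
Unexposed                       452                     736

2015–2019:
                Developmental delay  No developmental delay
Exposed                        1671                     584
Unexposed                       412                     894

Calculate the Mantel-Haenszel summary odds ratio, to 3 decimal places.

4.405

OR_MH = Σ(aᵢdᵢ/nᵢ) / Σ(bᵢcᵢ/nᵢ), where nᵢ is the stratum total.
Stratum 1 (2010–2014): n = 4745; a·d/n = 2385·736/4745 = 369.9389; b·c/n = 1172·452/4745 = 111.6426
Stratum 2 (2015–2019): n = 3561; a·d/n = 1671·894/3561 = 419.5097; b·c/n = 584·412/3561 = 67.5675
OR_MH = (369.9389 + 419.5097) / (111.6426 + 67.5675) = 789.4486 / 179.2101 = 4.40516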